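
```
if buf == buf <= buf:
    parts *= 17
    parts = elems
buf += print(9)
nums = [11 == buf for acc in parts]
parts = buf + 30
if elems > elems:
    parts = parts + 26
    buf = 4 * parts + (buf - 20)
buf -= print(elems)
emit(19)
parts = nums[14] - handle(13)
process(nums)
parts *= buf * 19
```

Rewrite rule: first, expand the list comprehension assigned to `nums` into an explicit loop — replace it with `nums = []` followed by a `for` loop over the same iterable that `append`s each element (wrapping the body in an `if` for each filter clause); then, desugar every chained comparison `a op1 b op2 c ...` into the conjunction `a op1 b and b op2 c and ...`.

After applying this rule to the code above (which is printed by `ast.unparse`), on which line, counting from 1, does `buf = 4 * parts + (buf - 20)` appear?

Transformed code:
if buf == buf and buf <= buf:
    parts *= 17
    parts = elems
buf += print(9)
nums = []
for acc in parts:
    nums.append(11 == buf)
parts = buf + 30
if elems > elems:
    parts = parts + 26
    buf = 4 * parts + (buf - 20)
buf -= print(elems)
emit(19)
parts = nums[14] - handle(13)
process(nums)
parts *= buf * 19

11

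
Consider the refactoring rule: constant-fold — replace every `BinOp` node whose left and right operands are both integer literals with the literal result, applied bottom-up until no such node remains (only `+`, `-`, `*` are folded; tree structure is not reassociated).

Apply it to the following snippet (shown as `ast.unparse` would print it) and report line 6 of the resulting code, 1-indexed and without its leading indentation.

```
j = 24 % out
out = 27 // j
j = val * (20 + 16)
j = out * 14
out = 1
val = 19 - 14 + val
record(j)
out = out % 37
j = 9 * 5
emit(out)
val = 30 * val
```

Transformed code:
j = 24 % out
out = 27 // j
j = val * 36
j = out * 14
out = 1
val = 5 + val
record(j)
out = out % 37
j = 45
emit(out)
val = 30 * val

val = 5 + val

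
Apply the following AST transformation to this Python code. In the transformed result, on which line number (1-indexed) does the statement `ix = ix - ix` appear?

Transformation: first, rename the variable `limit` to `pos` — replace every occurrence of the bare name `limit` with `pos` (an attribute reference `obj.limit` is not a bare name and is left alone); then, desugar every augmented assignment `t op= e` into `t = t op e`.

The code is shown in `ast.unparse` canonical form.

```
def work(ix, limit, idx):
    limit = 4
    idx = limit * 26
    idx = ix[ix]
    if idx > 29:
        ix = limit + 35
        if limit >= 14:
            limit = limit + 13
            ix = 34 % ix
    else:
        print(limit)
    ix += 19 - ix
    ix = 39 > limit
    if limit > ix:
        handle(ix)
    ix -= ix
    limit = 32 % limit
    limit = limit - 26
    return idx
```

Transformed code:
def work(ix, pos, idx):
    pos = 4
    idx = pos * 26
    idx = ix[ix]
    if idx > 29:
        ix = pos + 35
        if pos >= 14:
            pos = pos + 13
            ix = 34 % ix
    else:
        print(pos)
    ix = ix + (19 - ix)
    ix = 39 > pos
    if pos > ix:
        handle(ix)
    ix = ix - ix
    pos = 32 % pos
    pos = pos - 26
    return idx

16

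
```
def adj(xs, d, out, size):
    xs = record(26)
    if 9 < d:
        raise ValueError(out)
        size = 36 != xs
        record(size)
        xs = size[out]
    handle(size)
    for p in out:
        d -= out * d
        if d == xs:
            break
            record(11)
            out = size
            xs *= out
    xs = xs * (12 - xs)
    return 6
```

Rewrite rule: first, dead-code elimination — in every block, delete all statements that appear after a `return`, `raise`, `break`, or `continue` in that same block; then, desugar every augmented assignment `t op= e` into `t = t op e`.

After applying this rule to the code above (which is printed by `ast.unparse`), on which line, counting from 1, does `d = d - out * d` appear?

Transformed code:
def adj(xs, d, out, size):
    xs = record(26)
    if 9 < d:
        raise ValueError(out)
    handle(size)
    for p in out:
        d = d - out * d
        if d == xs:
            break
    xs = xs * (12 - xs)
    return 6

7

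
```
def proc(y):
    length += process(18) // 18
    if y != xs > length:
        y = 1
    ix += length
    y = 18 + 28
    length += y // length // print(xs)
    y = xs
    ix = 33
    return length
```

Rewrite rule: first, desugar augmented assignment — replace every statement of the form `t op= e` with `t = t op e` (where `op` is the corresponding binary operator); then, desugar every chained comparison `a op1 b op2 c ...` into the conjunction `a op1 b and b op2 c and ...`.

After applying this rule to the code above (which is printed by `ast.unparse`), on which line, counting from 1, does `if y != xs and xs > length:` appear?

Transformed code:
def proc(y):
    length = length + process(18) // 18
    if y != xs and xs > length:
        y = 1
    ix = ix + length
    y = 18 + 28
    length = length + y // length // print(xs)
    y = xs
    ix = 33
    return length

3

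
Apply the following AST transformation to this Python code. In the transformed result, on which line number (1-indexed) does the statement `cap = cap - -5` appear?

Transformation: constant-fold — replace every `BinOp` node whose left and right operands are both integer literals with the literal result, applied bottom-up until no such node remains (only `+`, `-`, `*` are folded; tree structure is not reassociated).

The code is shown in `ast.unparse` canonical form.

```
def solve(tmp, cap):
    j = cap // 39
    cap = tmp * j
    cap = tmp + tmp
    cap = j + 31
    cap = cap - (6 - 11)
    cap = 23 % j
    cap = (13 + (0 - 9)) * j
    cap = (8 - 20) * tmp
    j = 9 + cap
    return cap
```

6

Transformed code:
def solve(tmp, cap):
    j = cap // 39
    cap = tmp * j
    cap = tmp + tmp
    cap = j + 31
    cap = cap - -5
    cap = 23 % j
    cap = 4 * j
    cap = -12 * tmp
    j = 9 + cap
    return cap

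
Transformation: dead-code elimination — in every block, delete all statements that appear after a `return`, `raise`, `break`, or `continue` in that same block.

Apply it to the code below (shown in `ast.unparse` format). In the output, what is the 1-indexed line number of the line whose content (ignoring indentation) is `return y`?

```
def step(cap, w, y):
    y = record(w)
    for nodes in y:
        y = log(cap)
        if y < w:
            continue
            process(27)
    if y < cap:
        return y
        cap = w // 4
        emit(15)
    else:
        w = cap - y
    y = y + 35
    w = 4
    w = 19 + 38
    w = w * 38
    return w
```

Transformed code:
def step(cap, w, y):
    y = record(w)
    for nodes in y:
        y = log(cap)
        if y < w:
            continue
    if y < cap:
        return y
    else:
        w = cap - y
    y = y + 35
    w = 4
    w = 19 + 38
    w = w * 38
    return w

8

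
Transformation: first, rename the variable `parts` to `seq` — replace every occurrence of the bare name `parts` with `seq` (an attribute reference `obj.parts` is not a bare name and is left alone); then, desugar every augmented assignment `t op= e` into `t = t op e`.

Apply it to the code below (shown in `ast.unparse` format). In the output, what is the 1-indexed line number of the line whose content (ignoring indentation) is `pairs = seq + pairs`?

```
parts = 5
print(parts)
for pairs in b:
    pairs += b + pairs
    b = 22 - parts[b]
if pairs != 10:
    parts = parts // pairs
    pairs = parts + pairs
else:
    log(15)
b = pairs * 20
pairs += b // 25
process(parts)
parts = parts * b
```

Transformed code:
seq = 5
print(seq)
for pairs in b:
    pairs = pairs + (b + pairs)
    b = 22 - seq[b]
if pairs != 10:
    seq = seq // pairs
    pairs = seq + pairs
else:
    log(15)
b = pairs * 20
pairs = pairs + b // 25
process(seq)
seq = seq * b

8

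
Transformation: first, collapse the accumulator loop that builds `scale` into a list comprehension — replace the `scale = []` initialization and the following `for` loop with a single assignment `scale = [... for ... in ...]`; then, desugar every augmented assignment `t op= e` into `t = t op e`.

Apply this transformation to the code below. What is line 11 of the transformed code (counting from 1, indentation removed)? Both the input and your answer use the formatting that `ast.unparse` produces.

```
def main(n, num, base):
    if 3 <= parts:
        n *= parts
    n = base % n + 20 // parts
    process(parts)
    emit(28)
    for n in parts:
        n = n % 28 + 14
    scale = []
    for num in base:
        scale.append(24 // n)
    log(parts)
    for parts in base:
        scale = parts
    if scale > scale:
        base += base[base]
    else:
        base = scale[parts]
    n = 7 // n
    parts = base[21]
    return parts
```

Transformed code:
def main(n, num, base):
    if 3 <= parts:
        n = n * parts
    n = base % n + 20 // parts
    process(parts)
    emit(28)
    for n in parts:
        n = n % 28 + 14
    scale = [24 // n for num in base]
    log(parts)
    for parts in base:
        scale = parts
    if scale > scale:
        base = base + base[base]
    else:
        base = scale[parts]
    n = 7 // n
    parts = base[21]
    return parts

for parts in base:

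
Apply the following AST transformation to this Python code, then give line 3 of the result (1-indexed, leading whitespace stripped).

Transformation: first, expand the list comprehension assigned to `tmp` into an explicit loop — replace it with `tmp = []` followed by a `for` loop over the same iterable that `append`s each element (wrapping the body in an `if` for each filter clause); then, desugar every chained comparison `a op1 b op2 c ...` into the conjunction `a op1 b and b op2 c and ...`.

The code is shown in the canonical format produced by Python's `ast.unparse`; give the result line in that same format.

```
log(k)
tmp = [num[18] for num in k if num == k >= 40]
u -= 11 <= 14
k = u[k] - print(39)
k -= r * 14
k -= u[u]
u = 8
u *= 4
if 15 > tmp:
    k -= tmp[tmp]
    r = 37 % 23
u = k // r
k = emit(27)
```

for num in k:

Transformed code:
log(k)
tmp = []
for num in k:
    if num == k and k >= 40:
        tmp.append(num[18])
u -= 11 <= 14
k = u[k] - print(39)
k -= r * 14
k -= u[u]
u = 8
u *= 4
if 15 > tmp:
    k -= tmp[tmp]
    r = 37 % 23
u = k // r
k = emit(27)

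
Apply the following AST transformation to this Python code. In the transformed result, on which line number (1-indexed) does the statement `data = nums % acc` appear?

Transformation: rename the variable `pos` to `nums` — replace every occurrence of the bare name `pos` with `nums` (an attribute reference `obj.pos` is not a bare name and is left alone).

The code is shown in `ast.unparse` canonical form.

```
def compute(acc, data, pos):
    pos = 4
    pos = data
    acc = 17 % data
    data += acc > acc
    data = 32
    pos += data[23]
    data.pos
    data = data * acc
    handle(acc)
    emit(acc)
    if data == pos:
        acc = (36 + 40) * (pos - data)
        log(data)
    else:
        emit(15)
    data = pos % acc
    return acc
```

Transformed code:
def compute(acc, data, nums):
    nums = 4
    nums = data
    acc = 17 % data
    data += acc > acc
    data = 32
    nums += data[23]
    data.pos
    data = data * acc
    handle(acc)
    emit(acc)
    if data == nums:
        acc = (36 + 40) * (nums - data)
        log(data)
    else:
        emit(15)
    data = nums % acc
    return acc

17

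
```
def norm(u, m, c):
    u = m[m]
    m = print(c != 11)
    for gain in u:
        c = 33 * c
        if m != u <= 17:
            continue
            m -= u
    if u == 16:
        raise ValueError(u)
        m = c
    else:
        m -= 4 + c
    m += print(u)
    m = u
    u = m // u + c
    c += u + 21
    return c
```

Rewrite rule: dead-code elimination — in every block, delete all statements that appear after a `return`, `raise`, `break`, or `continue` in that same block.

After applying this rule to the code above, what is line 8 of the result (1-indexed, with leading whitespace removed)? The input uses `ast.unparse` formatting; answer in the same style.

Transformed code:
def norm(u, m, c):
    u = m[m]
    m = print(c != 11)
    for gain in u:
        c = 33 * c
        if m != u <= 17:
            continue
    if u == 16:
        raise ValueError(u)
    else:
        m -= 4 + c
    m += print(u)
    m = u
    u = m // u + c
    c += u + 21
    return c

if u == 16:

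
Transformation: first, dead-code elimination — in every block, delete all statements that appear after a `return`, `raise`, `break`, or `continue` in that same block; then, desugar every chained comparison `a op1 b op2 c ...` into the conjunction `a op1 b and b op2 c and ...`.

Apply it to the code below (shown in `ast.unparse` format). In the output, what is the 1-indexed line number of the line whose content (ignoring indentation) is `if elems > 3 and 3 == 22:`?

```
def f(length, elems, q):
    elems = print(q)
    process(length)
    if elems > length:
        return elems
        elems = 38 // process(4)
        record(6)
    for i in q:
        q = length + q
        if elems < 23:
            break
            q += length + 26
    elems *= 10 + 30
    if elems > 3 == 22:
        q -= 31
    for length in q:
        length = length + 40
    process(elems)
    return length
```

Transformed code:
def f(length, elems, q):
    elems = print(q)
    process(length)
    if elems > length:
        return elems
    for i in q:
        q = length + q
        if elems < 23:
            break
    elems *= 10 + 30
    if elems > 3 and 3 == 22:
        q -= 31
    for length in q:
        length = length + 40
    process(elems)
    return length

11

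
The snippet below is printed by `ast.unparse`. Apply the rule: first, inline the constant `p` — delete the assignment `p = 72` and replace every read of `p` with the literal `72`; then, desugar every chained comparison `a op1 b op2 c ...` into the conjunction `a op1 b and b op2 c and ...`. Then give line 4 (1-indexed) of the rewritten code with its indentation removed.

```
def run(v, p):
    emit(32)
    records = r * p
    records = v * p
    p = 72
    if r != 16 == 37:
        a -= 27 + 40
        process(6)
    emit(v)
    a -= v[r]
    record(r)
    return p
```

records = v * 72

Transformed code:
def run(v, p):
    emit(32)
    records = r * 72
    records = v * 72
    if r != 16 and 16 == 37:
        a -= 27 + 40
        process(6)
    emit(v)
    a -= v[r]
    record(r)
    return 72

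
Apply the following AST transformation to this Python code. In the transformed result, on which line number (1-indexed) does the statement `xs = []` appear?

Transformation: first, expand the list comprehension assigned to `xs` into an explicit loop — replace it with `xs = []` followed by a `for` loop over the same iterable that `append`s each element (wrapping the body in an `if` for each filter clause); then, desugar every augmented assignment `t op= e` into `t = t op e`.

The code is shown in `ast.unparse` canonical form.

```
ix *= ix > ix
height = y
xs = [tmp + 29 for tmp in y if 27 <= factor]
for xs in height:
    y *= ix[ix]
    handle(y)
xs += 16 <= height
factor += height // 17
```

3

Transformed code:
ix = ix * (ix > ix)
height = y
xs = []
for tmp in y:
    if 27 <= factor:
        xs.append(tmp + 29)
for xs in height:
    y = y * ix[ix]
    handle(y)
xs = xs + (16 <= height)
factor = factor + height // 17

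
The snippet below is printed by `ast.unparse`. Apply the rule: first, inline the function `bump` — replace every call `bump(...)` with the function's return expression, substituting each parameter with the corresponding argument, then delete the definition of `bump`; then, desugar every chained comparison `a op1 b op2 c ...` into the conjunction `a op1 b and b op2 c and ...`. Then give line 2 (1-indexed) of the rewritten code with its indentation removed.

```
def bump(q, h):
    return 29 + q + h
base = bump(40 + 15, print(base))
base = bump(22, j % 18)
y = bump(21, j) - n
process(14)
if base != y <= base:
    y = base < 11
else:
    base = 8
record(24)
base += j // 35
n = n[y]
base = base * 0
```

base = 29 + 22 + j % 18

Transformed code:
base = 29 + (40 + 15) + print(base)
base = 29 + 22 + j % 18
y = 29 + 21 + j - n
process(14)
if base != y and y <= base:
    y = base < 11
else:
    base = 8
record(24)
base += j // 35
n = n[y]
base = base * 0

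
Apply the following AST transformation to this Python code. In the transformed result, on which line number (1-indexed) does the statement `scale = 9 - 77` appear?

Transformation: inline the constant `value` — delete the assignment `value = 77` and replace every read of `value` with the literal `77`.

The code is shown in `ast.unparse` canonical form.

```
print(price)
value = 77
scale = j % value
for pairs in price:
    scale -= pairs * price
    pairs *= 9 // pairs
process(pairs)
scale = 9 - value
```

Transformed code:
print(price)
scale = j % 77
for pairs in price:
    scale -= pairs * price
    pairs *= 9 // pairs
process(pairs)
scale = 9 - 77

7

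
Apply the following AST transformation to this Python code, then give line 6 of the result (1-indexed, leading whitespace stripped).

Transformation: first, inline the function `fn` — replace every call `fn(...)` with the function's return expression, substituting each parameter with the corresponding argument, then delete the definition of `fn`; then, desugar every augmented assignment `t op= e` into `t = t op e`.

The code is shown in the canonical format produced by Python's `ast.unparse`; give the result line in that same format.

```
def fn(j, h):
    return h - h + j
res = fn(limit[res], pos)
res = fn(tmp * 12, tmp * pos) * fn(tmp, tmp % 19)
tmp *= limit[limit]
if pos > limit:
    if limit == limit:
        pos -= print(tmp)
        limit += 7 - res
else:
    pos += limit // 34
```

pos = pos - print(tmp)

Transformed code:
res = pos - pos + limit[res]
res = (tmp * pos - tmp * pos + tmp * 12) * (tmp % 19 - tmp % 19 + tmp)
tmp = tmp * limit[limit]
if pos > limit:
    if limit == limit:
        pos = pos - print(tmp)
        limit = limit + (7 - res)
else:
    pos = pos + limit // 34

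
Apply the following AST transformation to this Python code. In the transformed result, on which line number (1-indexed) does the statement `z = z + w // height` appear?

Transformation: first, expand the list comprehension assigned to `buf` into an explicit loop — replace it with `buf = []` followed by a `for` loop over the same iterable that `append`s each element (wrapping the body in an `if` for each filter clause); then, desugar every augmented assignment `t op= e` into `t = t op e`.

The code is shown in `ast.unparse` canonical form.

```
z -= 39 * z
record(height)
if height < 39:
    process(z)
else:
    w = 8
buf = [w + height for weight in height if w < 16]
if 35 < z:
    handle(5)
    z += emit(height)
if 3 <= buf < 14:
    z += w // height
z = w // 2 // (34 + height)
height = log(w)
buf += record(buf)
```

Transformed code:
z = z - 39 * z
record(height)
if height < 39:
    process(z)
else:
    w = 8
buf = []
for weight in height:
    if w < 16:
        buf.append(w + height)
if 35 < z:
    handle(5)
    z = z + emit(height)
if 3 <= buf < 14:
    z = z + w // height
z = w // 2 // (34 + height)
height = log(w)
buf = buf + record(buf)

15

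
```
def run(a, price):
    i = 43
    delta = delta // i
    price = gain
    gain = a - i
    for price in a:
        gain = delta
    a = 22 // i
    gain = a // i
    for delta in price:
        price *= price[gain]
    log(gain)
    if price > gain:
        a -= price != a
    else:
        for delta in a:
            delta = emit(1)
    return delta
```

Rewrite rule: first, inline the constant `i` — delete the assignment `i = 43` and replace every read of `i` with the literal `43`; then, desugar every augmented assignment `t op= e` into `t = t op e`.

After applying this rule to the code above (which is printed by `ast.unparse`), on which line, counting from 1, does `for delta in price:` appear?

9

Transformed code:
def run(a, price):
    delta = delta // 43
    price = gain
    gain = a - 43
    for price in a:
        gain = delta
    a = 22 // 43
    gain = a // 43
    for delta in price:
        price = price * price[gain]
    log(gain)
    if price > gain:
        a = a - (price != a)
    else:
        for delta in a:
            delta = emit(1)
    return delta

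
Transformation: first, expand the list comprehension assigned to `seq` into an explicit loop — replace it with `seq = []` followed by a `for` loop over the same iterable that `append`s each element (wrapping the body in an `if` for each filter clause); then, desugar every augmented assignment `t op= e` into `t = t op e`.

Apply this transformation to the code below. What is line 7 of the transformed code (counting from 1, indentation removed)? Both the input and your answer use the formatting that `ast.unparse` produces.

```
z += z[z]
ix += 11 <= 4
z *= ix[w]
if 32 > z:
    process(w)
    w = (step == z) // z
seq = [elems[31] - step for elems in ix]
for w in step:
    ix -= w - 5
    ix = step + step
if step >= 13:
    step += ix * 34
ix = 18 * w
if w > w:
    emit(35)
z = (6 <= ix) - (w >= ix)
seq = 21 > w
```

seq = []

Transformed code:
z = z + z[z]
ix = ix + (11 <= 4)
z = z * ix[w]
if 32 > z:
    process(w)
    w = (step == z) // z
seq = []
for elems in ix:
    seq.append(elems[31] - step)
for w in step:
    ix = ix - (w - 5)
    ix = step + step
if step >= 13:
    step = step + ix * 34
ix = 18 * w
if w > w:
    emit(35)
z = (6 <= ix) - (w >= ix)
seq = 21 > w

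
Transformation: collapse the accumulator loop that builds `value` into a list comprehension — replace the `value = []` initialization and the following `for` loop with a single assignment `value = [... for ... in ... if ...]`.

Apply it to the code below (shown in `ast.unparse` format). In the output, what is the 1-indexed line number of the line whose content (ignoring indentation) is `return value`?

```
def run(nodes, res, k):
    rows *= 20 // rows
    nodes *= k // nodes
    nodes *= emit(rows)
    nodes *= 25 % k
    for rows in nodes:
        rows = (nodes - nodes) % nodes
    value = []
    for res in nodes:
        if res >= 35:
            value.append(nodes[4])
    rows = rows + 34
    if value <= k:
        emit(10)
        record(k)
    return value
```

13

Transformed code:
def run(nodes, res, k):
    rows *= 20 // rows
    nodes *= k // nodes
    nodes *= emit(rows)
    nodes *= 25 % k
    for rows in nodes:
        rows = (nodes - nodes) % nodes
    value = [nodes[4] for res in nodes if res >= 35]
    rows = rows + 34
    if value <= k:
        emit(10)
        record(k)
    return value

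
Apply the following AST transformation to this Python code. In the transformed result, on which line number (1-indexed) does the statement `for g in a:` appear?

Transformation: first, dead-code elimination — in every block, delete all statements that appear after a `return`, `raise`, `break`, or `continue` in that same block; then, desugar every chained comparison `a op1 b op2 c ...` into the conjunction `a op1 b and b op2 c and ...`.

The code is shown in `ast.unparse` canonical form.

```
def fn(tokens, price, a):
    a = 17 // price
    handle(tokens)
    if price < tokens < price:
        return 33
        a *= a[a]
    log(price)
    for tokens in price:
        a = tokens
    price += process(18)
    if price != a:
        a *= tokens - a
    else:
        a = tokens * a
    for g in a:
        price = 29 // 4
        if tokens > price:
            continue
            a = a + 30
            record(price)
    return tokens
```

14

Transformed code:
def fn(tokens, price, a):
    a = 17 // price
    handle(tokens)
    if price < tokens and tokens < price:
        return 33
    log(price)
    for tokens in price:
        a = tokens
    price += process(18)
    if price != a:
        a *= tokens - a
    else:
        a = tokens * a
    for g in a:
        price = 29 // 4
        if tokens > price:
            continue
    return tokens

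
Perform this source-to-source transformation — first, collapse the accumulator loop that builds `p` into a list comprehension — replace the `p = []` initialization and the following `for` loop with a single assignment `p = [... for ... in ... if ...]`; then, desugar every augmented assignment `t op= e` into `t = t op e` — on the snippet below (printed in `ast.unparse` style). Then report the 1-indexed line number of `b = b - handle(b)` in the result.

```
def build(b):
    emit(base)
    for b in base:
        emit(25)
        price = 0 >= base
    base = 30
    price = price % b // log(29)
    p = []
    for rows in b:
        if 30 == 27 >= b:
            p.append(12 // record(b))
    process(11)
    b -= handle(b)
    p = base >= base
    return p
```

Transformed code:
def build(b):
    emit(base)
    for b in base:
        emit(25)
        price = 0 >= base
    base = 30
    price = price % b // log(29)
    p = [12 // record(b) for rows in b if 30 == 27 >= b]
    process(11)
    b = b - handle(b)
    p = base >= base
    return p

10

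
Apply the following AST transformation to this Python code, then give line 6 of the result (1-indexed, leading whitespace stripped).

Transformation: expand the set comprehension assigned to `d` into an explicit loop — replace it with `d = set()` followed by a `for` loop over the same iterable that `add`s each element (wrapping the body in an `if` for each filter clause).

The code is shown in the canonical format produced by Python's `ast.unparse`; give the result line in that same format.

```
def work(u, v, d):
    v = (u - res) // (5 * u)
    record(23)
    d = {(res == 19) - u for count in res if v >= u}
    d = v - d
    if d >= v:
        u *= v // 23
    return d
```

Transformed code:
def work(u, v, d):
    v = (u - res) // (5 * u)
    record(23)
    d = set()
    for count in res:
        if v >= u:
            d.add((res == 19) - u)
    d = v - d
    if d >= v:
        u *= v // 23
    return d

if v >= u:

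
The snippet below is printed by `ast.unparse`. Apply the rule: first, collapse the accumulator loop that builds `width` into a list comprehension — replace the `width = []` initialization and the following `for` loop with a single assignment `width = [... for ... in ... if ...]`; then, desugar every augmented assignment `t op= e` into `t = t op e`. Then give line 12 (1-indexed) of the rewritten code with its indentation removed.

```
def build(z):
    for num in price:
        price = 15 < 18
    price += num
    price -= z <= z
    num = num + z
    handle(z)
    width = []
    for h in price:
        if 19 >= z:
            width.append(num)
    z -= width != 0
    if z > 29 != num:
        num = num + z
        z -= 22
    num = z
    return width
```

z = z - 22

Transformed code:
def build(z):
    for num in price:
        price = 15 < 18
    price = price + num
    price = price - (z <= z)
    num = num + z
    handle(z)
    width = [num for h in price if 19 >= z]
    z = z - (width != 0)
    if z > 29 != num:
        num = num + z
        z = z - 22
    num = z
    return width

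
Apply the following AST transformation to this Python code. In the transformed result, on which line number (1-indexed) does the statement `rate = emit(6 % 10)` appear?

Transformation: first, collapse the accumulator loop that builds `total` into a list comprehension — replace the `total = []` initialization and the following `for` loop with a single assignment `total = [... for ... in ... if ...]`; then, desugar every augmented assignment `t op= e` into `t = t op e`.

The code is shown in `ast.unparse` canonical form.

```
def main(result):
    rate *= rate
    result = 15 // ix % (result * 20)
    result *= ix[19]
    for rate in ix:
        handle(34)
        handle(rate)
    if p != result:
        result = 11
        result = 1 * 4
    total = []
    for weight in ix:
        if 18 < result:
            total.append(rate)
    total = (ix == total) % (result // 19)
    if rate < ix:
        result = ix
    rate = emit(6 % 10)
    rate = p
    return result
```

Transformed code:
def main(result):
    rate = rate * rate
    result = 15 // ix % (result * 20)
    result = result * ix[19]
    for rate in ix:
        handle(34)
        handle(rate)
    if p != result:
        result = 11
        result = 1 * 4
    total = [rate for weight in ix if 18 < result]
    total = (ix == total) % (result // 19)
    if rate < ix:
        result = ix
    rate = emit(6 % 10)
    rate = p
    return result

15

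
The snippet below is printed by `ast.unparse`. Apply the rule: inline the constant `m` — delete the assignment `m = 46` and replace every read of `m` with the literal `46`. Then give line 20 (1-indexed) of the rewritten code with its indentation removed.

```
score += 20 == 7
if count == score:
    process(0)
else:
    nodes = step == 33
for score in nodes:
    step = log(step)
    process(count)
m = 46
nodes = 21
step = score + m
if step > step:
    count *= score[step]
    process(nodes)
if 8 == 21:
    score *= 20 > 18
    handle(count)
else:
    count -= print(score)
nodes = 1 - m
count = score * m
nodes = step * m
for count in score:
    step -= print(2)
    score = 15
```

Transformed code:
score += 20 == 7
if count == score:
    process(0)
else:
    nodes = step == 33
for score in nodes:
    step = log(step)
    process(count)
nodes = 21
step = score + 46
if step > step:
    count *= score[step]
    process(nodes)
if 8 == 21:
    score *= 20 > 18
    handle(count)
else:
    count -= print(score)
nodes = 1 - 46
count = score * 46
nodes = step * 46
for count in score:
    step -= print(2)
    score = 15

count = score * 46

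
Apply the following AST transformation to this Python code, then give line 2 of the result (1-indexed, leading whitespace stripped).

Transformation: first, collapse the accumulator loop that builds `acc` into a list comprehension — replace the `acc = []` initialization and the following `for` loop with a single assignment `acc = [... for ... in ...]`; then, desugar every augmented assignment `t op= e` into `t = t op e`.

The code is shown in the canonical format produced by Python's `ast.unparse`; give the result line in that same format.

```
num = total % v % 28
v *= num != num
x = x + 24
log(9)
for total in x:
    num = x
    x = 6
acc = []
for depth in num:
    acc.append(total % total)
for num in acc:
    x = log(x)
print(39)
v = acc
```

v = v * (num != num)

Transformed code:
num = total % v % 28
v = v * (num != num)
x = x + 24
log(9)
for total in x:
    num = x
    x = 6
acc = [total % total for depth in num]
for num in acc:
    x = log(x)
print(39)
v = acc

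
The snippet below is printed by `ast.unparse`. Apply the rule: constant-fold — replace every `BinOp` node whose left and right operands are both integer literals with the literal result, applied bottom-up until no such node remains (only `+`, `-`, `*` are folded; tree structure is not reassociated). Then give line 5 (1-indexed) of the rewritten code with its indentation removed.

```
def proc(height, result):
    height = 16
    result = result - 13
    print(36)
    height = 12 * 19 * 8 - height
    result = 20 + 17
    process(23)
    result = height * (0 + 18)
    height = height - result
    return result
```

height = 1824 - height

Transformed code:
def proc(height, result):
    height = 16
    result = result - 13
    print(36)
    height = 1824 - height
    result = 37
    process(23)
    result = height * 18
    height = height - result
    return result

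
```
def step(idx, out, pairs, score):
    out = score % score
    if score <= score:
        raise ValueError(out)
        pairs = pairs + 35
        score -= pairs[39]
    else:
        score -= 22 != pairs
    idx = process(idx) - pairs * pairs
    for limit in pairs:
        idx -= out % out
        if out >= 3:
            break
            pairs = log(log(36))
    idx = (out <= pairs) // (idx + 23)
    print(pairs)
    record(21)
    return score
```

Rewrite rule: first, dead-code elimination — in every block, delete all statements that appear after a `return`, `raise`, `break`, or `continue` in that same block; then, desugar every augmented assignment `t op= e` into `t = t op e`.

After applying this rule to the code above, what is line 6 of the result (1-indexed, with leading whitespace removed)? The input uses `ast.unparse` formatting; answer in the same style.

score = score - (22 != pairs)

Transformed code:
def step(idx, out, pairs, score):
    out = score % score
    if score <= score:
        raise ValueError(out)
    else:
        score = score - (22 != pairs)
    idx = process(idx) - pairs * pairs
    for limit in pairs:
        idx = idx - out % out
        if out >= 3:
            break
    idx = (out <= pairs) // (idx + 23)
    print(pairs)
    record(21)
    return score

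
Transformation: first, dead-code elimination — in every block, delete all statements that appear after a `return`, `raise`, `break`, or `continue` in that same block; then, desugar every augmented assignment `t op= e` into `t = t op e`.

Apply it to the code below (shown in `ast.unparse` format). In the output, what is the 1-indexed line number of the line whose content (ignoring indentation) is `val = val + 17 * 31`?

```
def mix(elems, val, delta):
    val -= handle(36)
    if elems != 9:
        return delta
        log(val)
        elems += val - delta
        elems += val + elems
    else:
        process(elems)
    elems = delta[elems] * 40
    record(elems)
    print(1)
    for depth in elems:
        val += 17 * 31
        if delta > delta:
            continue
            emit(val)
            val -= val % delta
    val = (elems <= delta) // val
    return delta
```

11

Transformed code:
def mix(elems, val, delta):
    val = val - handle(36)
    if elems != 9:
        return delta
    else:
        process(elems)
    elems = delta[elems] * 40
    record(elems)
    print(1)
    for depth in elems:
        val = val + 17 * 31
        if delta > delta:
            continue
    val = (elems <= delta) // val
    return delta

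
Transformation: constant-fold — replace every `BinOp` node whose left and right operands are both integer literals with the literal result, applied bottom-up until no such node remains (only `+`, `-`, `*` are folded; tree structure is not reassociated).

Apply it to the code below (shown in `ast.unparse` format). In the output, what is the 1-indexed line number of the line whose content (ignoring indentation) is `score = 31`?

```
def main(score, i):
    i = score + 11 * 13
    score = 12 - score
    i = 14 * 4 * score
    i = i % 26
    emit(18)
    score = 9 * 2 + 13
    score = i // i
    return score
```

Transformed code:
def main(score, i):
    i = score + 143
    score = 12 - score
    i = 56 * score
    i = i % 26
    emit(18)
    score = 31
    score = i // i
    return score

7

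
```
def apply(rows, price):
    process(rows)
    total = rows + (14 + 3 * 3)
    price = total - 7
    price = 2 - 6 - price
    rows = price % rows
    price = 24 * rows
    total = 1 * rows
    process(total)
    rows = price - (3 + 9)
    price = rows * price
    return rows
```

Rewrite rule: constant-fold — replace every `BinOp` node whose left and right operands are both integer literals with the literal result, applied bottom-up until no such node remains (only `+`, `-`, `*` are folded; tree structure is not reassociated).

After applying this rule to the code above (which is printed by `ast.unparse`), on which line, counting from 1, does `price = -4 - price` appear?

5

Transformed code:
def apply(rows, price):
    process(rows)
    total = rows + 23
    price = total - 7
    price = -4 - price
    rows = price % rows
    price = 24 * rows
    total = 1 * rows
    process(total)
    rows = price - 12
    price = rows * price
    return rows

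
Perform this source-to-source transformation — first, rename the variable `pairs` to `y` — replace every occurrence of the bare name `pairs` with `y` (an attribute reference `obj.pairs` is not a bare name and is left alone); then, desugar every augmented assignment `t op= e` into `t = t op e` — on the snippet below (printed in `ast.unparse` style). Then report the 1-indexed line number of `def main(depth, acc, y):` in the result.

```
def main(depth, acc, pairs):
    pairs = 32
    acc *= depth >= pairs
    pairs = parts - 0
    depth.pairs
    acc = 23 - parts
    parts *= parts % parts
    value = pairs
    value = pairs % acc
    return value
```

Transformed code:
def main(depth, acc, y):
    y = 32
    acc = acc * (depth >= y)
    y = parts - 0
    depth.pairs
    acc = 23 - parts
    parts = parts * (parts % parts)
    value = y
    value = y % acc
    return value

1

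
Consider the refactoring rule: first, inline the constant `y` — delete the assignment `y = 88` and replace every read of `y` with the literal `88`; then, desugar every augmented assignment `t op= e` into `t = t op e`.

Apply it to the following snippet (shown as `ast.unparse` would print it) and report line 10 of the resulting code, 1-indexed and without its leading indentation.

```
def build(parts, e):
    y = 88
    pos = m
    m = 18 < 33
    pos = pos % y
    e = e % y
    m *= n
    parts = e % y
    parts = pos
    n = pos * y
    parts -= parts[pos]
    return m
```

Transformed code:
def build(parts, e):
    pos = m
    m = 18 < 33
    pos = pos % 88
    e = e % 88
    m = m * n
    parts = e % 88
    parts = pos
    n = pos * 88
    parts = parts - parts[pos]
    return m

parts = parts - parts[pos]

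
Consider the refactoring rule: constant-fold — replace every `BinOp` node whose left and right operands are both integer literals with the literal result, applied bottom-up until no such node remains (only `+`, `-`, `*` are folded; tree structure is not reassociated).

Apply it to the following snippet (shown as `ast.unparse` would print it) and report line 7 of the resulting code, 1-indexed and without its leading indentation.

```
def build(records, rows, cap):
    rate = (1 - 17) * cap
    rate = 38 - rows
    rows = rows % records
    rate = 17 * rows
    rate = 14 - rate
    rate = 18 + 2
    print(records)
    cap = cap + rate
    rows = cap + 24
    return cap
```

rate = 20

Transformed code:
def build(records, rows, cap):
    rate = -16 * cap
    rate = 38 - rows
    rows = rows % records
    rate = 17 * rows
    rate = 14 - rate
    rate = 20
    print(records)
    cap = cap + rate
    rows = cap + 24
    return cap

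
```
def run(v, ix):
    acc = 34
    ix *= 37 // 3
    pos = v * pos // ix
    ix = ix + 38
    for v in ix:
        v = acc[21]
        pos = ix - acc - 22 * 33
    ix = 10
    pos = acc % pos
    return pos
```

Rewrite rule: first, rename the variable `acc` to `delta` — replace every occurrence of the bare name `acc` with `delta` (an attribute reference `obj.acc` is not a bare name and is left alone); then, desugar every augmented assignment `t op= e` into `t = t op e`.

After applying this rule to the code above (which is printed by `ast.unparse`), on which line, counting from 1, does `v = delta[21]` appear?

Transformed code:
def run(v, ix):
    delta = 34
    ix = ix * (37 // 3)
    pos = v * pos // ix
    ix = ix + 38
    for v in ix:
        v = delta[21]
        pos = ix - delta - 22 * 33
    ix = 10
    pos = delta % pos
    return pos

7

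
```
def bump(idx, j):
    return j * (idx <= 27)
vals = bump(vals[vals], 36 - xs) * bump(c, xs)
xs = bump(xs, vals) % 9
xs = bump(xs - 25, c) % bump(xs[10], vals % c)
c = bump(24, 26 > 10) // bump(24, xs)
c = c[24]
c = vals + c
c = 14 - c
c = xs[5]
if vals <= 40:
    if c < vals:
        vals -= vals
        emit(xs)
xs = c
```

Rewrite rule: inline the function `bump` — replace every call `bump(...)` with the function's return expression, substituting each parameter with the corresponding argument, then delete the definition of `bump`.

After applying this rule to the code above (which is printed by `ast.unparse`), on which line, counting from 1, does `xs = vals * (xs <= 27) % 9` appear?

2

Transformed code:
vals = (36 - xs) * (vals[vals] <= 27) * (xs * (c <= 27))
xs = vals * (xs <= 27) % 9
xs = c * (xs - 25 <= 27) % (vals % c * (xs[10] <= 27))
c = (26 > 10) * (24 <= 27) // (xs * (24 <= 27))
c = c[24]
c = vals + c
c = 14 - c
c = xs[5]
if vals <= 40:
    if c < vals:
        vals -= vals
        emit(xs)
xs = c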